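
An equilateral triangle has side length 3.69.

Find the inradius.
r = Area/s with s the semi-perimeter.
Area = (√3/4)·3.69² = (√3/4)·13.6161 ≈ 0.433013·13.6161 ≈ 5.89594
s = 3·3.69/2 = 5.535
r ≈ 5.89594/5.535 ≈ 1.06521
(Equivalently r = side/(2√3) = 3.69/3.4641 ≈ 1.06521.)

r = 1.065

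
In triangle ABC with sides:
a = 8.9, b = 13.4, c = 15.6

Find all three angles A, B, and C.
Law of cosines for each angle (a² = 79.21, b² = 179.56, c² = 243.36):
cos(A) = (b² + c² − a²)/(2bc) = (179.56 + 243.36 − 79.21)/(2·13.4·15.6) = 343.71/418.08 ≈ 0.822115  ⇒  A ≈ 34.7029°
cos(B) = (a² + c² − b²)/(2ac) = (79.21 + 243.36 − 179.56)/(2·8.9·15.6) = 143.01/277.68 ≈ 0.515017  ⇒  B ≈ 59.0014°
cos(C) = (a² + b² − c²)/(2ab) = (79.21 + 179.56 − 243.36)/(2·8.9·13.4) = 15.41/238.52 ≈ 0.0646067  ⇒  C ≈ 86.2957°
Check: A + B + C ≈ 180°

A = 34.7°, B = 59°, C = 86.3°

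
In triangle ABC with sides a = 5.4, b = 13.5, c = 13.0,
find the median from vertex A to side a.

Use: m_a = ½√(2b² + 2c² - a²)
m_a = ½√(2·13.5² + 2·13.0² − 5.4²) = ½√(2·182.25 + 2·169 − 29.16) = ½√(364.5 + 338 − 29.16) = ½√673.34
√673.34 ≈ 25.9488, so m_a ≈ 12.9744

m_a = 12.97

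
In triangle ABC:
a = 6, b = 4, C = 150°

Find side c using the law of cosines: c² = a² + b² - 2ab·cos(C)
c² = 6² + 4² − 2·6·4·cos(150°)
cos(150°) ≈ -0.866025
c² ≈ 36 + 16 − 48·(-0.866025) ≈ 52 + 41.5692 ≈ 93.5692
c ≈ √93.5692 ≈ 9.67312

c = 9.673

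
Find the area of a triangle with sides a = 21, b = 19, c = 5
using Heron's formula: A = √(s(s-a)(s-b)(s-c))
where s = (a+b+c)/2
s = (21 + 19 + 5)/2 = 45/2 = 22.5
s − a = 1.5, s − b = 3.5, s − c = 17.5
s(s−a)(s−b)(s−c) = 22.5·1.5·3.5·17.5 = 2067.1875
Area = √2067.1875 ≈ 45.4663

s = 22.5, Area = 45.47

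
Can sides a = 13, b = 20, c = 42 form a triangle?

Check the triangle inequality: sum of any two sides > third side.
a + b vs c: 13 + 20 = 33 ≤ 42  ✗
a + c vs b: 13 + 42 = 55 > 20  ✓
b + c vs a: 20 + 42 = 62 > 13  ✓

No: 13 + 20 = 33 is not > 42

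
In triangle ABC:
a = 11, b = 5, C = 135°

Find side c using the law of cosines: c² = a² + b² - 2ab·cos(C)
c² = 11² + 5² − 2·11·5·cos(135°)
cos(135°) ≈ -0.707107
c² ≈ 121 + 25 − 110·(-0.707107) ≈ 146 + 77.7817 ≈ 223.782
c ≈ √223.782 ≈ 14.9593

c = 14.96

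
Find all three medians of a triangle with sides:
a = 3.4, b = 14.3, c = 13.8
Median formula: m_a = ½√(2b² + 2c² − a²) (and cyclically). a² = 11.56, b² = 204.49, c² = 190.44.
m_a = ½√(2·204.49 + 2·190.44 − 11.56) = ½√778.3 ≈ ½·27.898 ≈ 13.949
m_b = ½√(2·11.56 + 2·190.44 − 204.49) = ½√199.51 ≈ ½·14.1248 ≈ 7.0624
m_c = ½√(2·11.56 + 2·204.49 − 190.44) = ½√241.66 ≈ ½·15.5454 ≈ 7.77271

m_a = 13.95, m_b = 7.062, m_c = 7.773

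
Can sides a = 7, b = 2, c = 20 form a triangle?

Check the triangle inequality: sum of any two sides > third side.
a + b vs c: 7 + 2 = 9 ≤ 20  ✗
a + c vs b: 7 + 20 = 27 > 2  ✓
b + c vs a: 2 + 20 = 22 > 7  ✓

No: 7 + 2 = 9 is not > 20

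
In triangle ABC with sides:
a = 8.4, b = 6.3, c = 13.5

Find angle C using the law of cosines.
c² = a² + b² − 2ab·cos(C)  ⇒  cos(C) = (a² + b² − c²)/(2ab)
cos(C) = (8.4² + 6.3² − 13.5²)/(2·8.4·6.3) = (70.56 + 39.69 − 182.25)/105.84 = -72/105.84 ≈ -0.680272
C = arccos(-0.680272) ≈ 132.865°

C = 132.9°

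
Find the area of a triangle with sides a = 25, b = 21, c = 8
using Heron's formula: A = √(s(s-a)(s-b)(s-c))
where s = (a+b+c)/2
s = (25 + 21 + 8)/2 = 54/2 = 27
s − a = 2, s − b = 6, s − c = 19
s(s−a)(s−b)(s−c) = 27·2·6·19 = 6156
Area = √6156 ≈ 78.4602

s = 27.0, Area = 78.46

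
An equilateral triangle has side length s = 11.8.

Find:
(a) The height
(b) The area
(a) The height splits the triangle into two 30-60-90 halves: h = s·√3/2 = 11.8·1.73205/2 ≈ 20.4382/2 ≈ 10.2191
(b) Area = (√3/4)·s² = (√3/4)·11.8² = (√3/4)·139.24 ≈ 0.433013·139.24 ≈ 60.2927

Height = 10.22, Area = 60.29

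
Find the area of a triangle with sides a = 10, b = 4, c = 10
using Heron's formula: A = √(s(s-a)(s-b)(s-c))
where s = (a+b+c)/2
s = (10 + 4 + 10)/2 = 24/2 = 12
s − a = 2, s − b = 8, s − c = 2
s(s−a)(s−b)(s−c) = 12·2·8·2 = 384
Area = √384 ≈ 19.5959

s = 12.0, Area = 19.6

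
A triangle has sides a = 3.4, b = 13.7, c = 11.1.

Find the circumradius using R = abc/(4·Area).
First find the area with Heron's formula.
s = (3.4 + 13.7 + 11.1)/2 = 14.1
Area = √(s(s−a)(s−b)(s−c)) = √(14.1·10.7·0.4·3) ≈ √181.044 ≈ 13.4553
abc = 3.4·13.7·11.1 = 517.038
R = abc/(4·Area) ≈ 517.038/(4·13.4553) = 517.038/53.821 ≈ 9.60662

R = 9.607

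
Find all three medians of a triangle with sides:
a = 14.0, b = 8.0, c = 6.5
Median formula: m_a = ½√(2b² + 2c² − a²) (and cyclically). a² = 196, b² = 64, c² = 42.25.
m_a = ½√(2·64 + 2·42.25 − 196) = ½√16.5 ≈ ½·4.06202 ≈ 2.03101
m_b = ½√(2·196 + 2·42.25 − 64) = ½√412.5 ≈ ½·20.3101 ≈ 10.155
m_c = ½√(2·196 + 2·64 − 42.25) = ½√477.75 ≈ ½·21.8575 ≈ 10.9287

m_a = 2.031, m_b = 10.16, m_c = 10.93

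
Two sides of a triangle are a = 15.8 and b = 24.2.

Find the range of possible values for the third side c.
Triangle inequality: |a − b| < c < a + b
|a − b| = |15.8 − 24.2| = 8.4
a + b = 15.8 + 24.2 = 40

8.4 < c < 40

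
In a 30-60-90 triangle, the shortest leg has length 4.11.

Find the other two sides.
In a 30-60-90 triangle the sides are in ratio 1 : √3 : 2 (short leg : long leg : hypotenuse).
Long leg = 4.11·√3 ≈ 4.11·1.73205 ≈ 7.11873
Hypotenuse = 2·4.11 = 8.22

Long leg = 4.11√3 = 7.119, Hypotenuse = 8.22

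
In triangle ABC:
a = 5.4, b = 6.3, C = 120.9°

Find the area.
Two sides and the included angle (SAS): A = ½·a·b·sin(C) = ½·5.4·6.3·sin(120.9°)
sin(120.9°) ≈ 0.858065
A ≈ ½·34.02·0.858065 = 17.01·0.858065 ≈ 14.5957

Area = 14.6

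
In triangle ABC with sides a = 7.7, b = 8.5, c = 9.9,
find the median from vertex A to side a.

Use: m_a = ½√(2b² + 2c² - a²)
m_a = ½√(2·8.5² + 2·9.9² − 7.7²) = ½√(2·72.25 + 2·98.01 − 59.29) = ½√(144.5 + 196.02 − 59.29) = ½√281.23
√281.23 ≈ 16.7699, so m_a ≈ 8.38496

m_a = 8.385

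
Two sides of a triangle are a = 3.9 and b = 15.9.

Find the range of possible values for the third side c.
Triangle inequality: |a − b| < c < a + b
|a − b| = |3.9 − 15.9| = 12
a + b = 3.9 + 15.9 = 19.8

12 < c < 19.8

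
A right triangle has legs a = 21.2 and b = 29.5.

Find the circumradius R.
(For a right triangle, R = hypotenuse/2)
Hypotenuse c = √(a² + b²) = √(449.44 + 870.25) = √1319.69 ≈ 36.3275
R = c/2 ≈ 36.3275/2 ≈ 18.1638

R = 18.16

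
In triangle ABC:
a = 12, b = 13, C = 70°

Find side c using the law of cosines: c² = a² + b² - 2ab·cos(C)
c² = 12² + 13² − 2·12·13·cos(70°)
cos(70°) ≈ 0.34202
c² ≈ 144 + 169 − 312·(0.34202) ≈ 313 − 106.71 ≈ 206.29
c ≈ √206.29 ≈ 14.3628

c = 14.36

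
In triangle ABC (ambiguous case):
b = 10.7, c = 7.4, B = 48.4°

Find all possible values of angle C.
b/sin(B) = c/sin(C)  ⇒  sin(C) = c·sin(B)/b = 7.4·sin(48.4°)/10.7
sin(48.4°) ≈ 0.747798
sin(C) ≈ 7.4·0.747798/10.7 ≈ 5.53371/10.7 ≈ 0.517169
Candidate 1: C₁ = arcsin(0.517169) ≈ 31.1425°  →  A = 180° − 48.4° − 31.1425° ≈ 100.457° > 0, valid
Candidate 2: C₂ = 180° − C₁ ≈ 148.857°  →  A = 180° − 48.4° − 148.857° ≈ -17.2575° ≤ 0, not a valid triangle

C = 31.14° (one solution)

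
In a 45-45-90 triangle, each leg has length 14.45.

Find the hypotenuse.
In a 45-45-90 triangle the sides are in ratio 1 : 1 : √2, so hypotenuse = leg·√2.
Hypotenuse = 14.45·√2 ≈ 14.45·1.41421 ≈ 20.4354

Hypotenuse = 14.45√2 = 20.44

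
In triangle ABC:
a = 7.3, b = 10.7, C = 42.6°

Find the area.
Two sides and the included angle (SAS): A = ½·a·b·sin(C) = ½·7.3·10.7·sin(42.6°)
sin(42.6°) ≈ 0.676876
A ≈ ½·78.11·0.676876 = 39.055·0.676876 ≈ 26.4354

Area = 26.44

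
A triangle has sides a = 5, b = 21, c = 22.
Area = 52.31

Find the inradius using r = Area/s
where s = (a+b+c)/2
s = (5 + 21 + 22)/2 = 48/2 = 24
r = Area/s = 52.31/24 ≈ 2.17958

r = 2.18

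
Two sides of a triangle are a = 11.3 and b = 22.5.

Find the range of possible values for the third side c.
Triangle inequality: |a − b| < c < a + b
|a − b| = |11.3 − 22.5| = 11.2
a + b = 11.3 + 22.5 = 33.8

11.2 < c < 33.8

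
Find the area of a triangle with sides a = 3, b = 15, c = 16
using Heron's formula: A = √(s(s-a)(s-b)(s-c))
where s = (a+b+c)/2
s = (3 + 15 + 16)/2 = 34/2 = 17
s − a = 14, s − b = 2, s − c = 1
s(s−a)(s−b)(s−c) = 17·14·2·1 = 476
Area = √476 ≈ 21.8174

s = 17.0, Area = 21.82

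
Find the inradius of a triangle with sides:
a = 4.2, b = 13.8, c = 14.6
r = Area/s where s is the semi-perimeter.
s = (4.2 + 13.8 + 14.6)/2 = 32.6/2 = 16.3
Area = √(s(s−a)(s−b)(s−c)) = √(16.3·12.1·2.5·1.7) ≈ √838.227 ≈ 28.9522
r ≈ 28.9522/16.3 ≈ 1.77621

r = 1.776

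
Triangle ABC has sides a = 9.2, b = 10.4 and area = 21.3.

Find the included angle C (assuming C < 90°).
Area = ½·a·b·sin(C)  ⇒  sin(C) = 2·Area/(a·b) = 2·21.3/(9.2·10.4) = 42.6/95.68 ≈ 0.445234
C = arcsin(0.445234) ≈ 26.4383° (taking the acute solution since C < 90°)

C = 26.44°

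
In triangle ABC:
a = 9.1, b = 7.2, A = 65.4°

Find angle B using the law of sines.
a/sin(A) = b/sin(B)  ⇒  sin(B) = b·sin(A)/a = 7.2·sin(65.4°)/9.1
sin(65.4°) ≈ 0.909236
sin(B) ≈ 7.2·0.909236/9.1 ≈ 6.5465/9.1 ≈ 0.719396
B = arcsin(0.719396) ≈ 46.0046°
(Since b ≤ a we need B ≤ A, so the obtuse alternative 180° − 46.0046° ≈ 133.995° is rejected.)

B = 46°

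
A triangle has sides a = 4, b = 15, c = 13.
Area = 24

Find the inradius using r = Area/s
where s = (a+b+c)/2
s = (4 + 15 + 13)/2 = 32/2 = 16
r = Area/s = 24/16 ≈ 1.5

r = 1.5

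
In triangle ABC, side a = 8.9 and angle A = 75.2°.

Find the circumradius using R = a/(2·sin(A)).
R = a/(2·sin(A)) = 8.9/(2·sin(75.2°))
sin(75.2°) ≈ 0.966823
R ≈ 8.9/(2·0.966823) = 8.9/1.93365 ≈ 4.6027

R = 4.603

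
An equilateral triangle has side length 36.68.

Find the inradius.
r = Area/s with s the semi-perimeter.
Area = (√3/4)·36.68² = (√3/4)·1345.4224 ≈ 0.433013·1345.4224 ≈ 582.585
s = 3·36.68/2 = 55.02
r ≈ 582.585/55.02 ≈ 10.5886
(Equivalently r = side/(2√3) = 36.68/3.4641 ≈ 10.5886.)

r = 10.59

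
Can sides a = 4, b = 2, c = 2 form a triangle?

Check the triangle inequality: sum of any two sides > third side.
a + b vs c: 4 + 2 = 6 > 2  ✓
a + c vs b: 4 + 2 = 6 > 2  ✓
b + c vs a: 2 + 2 = 4 ≤ 4  ✗

No: 2 + 2 = 4 is not > 4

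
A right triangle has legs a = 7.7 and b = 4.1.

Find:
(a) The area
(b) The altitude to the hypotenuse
(a) The legs are perpendicular, so Area = ½·a·b = ½·7.7·4.1 = ½·31.57 = 15.785
(b) Hypotenuse c = √(a² + b²) = √(59.29 + 16.81) = √76.1 ≈ 8.72353
    Area = ½·c·h_c  ⇒  h_c = 2·Area/c = 31.57/8.72353 ≈ 3.61895

Area = 15.785, h_c = 3.619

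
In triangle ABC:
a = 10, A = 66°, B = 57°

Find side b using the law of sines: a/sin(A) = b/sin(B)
a/sin(A) = b/sin(B)  ⇒  b = a·sin(B)/sin(A) = 10·sin(57°)/sin(66°)
sin(57°) ≈ 0.838671, sin(66°) ≈ 0.913545
b ≈ 10·0.838671/0.913545 ≈ 8.38671/0.913545 ≈ 9.18039

b = 9.18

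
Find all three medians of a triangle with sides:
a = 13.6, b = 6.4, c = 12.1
Median formula: m_a = ½√(2b² + 2c² − a²) (and cyclically). a² = 184.96, b² = 40.96, c² = 146.41.
m_a = ½√(2·40.96 + 2·146.41 − 184.96) = ½√189.78 ≈ ½·13.7761 ≈ 6.88803
m_b = ½√(2·184.96 + 2·146.41 − 40.96) = ½√621.78 ≈ ½·24.9355 ≈ 12.4678
m_c = ½√(2·184.96 + 2·40.96 − 146.41) = ½√305.43 ≈ ½·17.4766 ≈ 8.73828

m_a = 6.888, m_b = 12.47, m_c = 8.738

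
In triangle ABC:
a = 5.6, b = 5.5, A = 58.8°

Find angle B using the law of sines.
a/sin(A) = b/sin(B)  ⇒  sin(B) = b·sin(A)/a = 5.5·sin(58.8°)/5.6
sin(58.8°) ≈ 0.855364
sin(B) ≈ 5.5·0.855364/5.6 ≈ 4.7045/5.6 ≈ 0.84009
B = arcsin(0.84009) ≈ 57.1496°
(Since b ≤ a we need B ≤ A, so the obtuse alternative 180° − 57.1496° ≈ 122.85° is rejected.)

B = 57.15°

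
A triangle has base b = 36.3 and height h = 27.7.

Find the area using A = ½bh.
A = ½·b·h = ½·36.3·27.7 = ½·1005.51 = 502.755

Area = 502.755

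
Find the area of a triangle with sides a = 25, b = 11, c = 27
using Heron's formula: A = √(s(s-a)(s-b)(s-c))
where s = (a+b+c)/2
s = (25 + 11 + 27)/2 = 63/2 = 31.5
s − a = 6.5, s − b = 20.5, s − c = 4.5
s(s−a)(s−b)(s−c) = 31.5·6.5·20.5·4.5 = 18888.1875
Area = √18888.1875 ≈ 137.434

s = 31.5, Area = 137.4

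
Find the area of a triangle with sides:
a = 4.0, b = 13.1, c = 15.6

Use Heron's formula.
s = (4.0 + 13.1 + 15.6)/2 = 32.7/2 = 16.35
s − a = 12.35, s − b = 3.25, s − c = 0.75
s(s−a)(s−b)(s−c) = 16.35·12.35·3.25·0.75 ≈ 492.186
Area = √492.186 ≈ 22.1853

Area = 22.19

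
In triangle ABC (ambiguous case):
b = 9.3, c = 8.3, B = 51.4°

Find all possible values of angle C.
b/sin(B) = c/sin(C)  ⇒  sin(C) = c·sin(B)/b = 8.3·sin(51.4°)/9.3
sin(51.4°) ≈ 0.78152
sin(C) ≈ 8.3·0.78152/9.3 ≈ 6.48662/9.3 ≈ 0.697486
Candidate 1: C₁ = arcsin(0.697486) ≈ 44.2257°  →  A = 180° − 51.4° − 44.2257° ≈ 84.3743° > 0, valid
Candidate 2: C₂ = 180° − C₁ ≈ 135.774°  →  A = 180° − 51.4° − 135.774° ≈ -7.1743° ≤ 0, not a valid triangle

C = 44.23° (one solution)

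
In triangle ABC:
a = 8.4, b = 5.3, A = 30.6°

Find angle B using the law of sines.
a/sin(A) = b/sin(B)  ⇒  sin(B) = b·sin(A)/a = 5.3·sin(30.6°)/8.4
sin(30.6°) ≈ 0.509041
sin(B) ≈ 5.3·0.509041/8.4 ≈ 2.69792/8.4 ≈ 0.321181
B = arcsin(0.321181) ≈ 18.7344°
(Since b ≤ a we need B ≤ A, so the obtuse alternative 180° − 18.7344° ≈ 161.266° is rejected.)

B = 18.73°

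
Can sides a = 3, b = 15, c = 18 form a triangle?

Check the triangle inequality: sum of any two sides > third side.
a + b vs c: 3 + 15 = 18 ≤ 18  ✗
a + c vs b: 3 + 18 = 21 > 15  ✓
b + c vs a: 15 + 18 = 33 > 3  ✓

No: 3 + 15 = 18 is not > 18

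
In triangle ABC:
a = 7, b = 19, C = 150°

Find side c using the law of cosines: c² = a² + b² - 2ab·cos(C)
c² = 7² + 19² − 2·7·19·cos(150°)
cos(150°) ≈ -0.866025
c² ≈ 49 + 361 − 266·(-0.866025) ≈ 410 + 230.363 ≈ 640.363
c ≈ √640.363 ≈ 25.3054

c = 25.31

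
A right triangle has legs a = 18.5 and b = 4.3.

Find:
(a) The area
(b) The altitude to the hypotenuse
(a) The legs are perpendicular, so Area = ½·a·b = ½·18.5·4.3 = ½·79.55 = 39.775
(b) Hypotenuse c = √(a² + b²) = √(342.25 + 18.49) = √360.74 ≈ 18.9932
    Area = ½·c·h_c  ⇒  h_c = 2·Area/c = 79.55/18.9932 ≈ 4.18835

Area = 39.775, h_c = 4.188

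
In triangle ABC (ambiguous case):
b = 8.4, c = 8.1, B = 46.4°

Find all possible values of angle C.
b/sin(B) = c/sin(C)  ⇒  sin(C) = c·sin(B)/b = 8.1·sin(46.4°)/8.4
sin(46.4°) ≈ 0.724172
sin(C) ≈ 8.1·0.724172/8.4 ≈ 5.86579/8.4 ≈ 0.698309
Candidate 1: C₁ = arcsin(0.698309) ≈ 44.2915°  →  A = 180° − 46.4° − 44.2915° ≈ 89.3085° > 0, valid
Candidate 2: C₂ = 180° − C₁ ≈ 135.709°  →  A = 180° − 46.4° − 135.709° ≈ -2.1085° ≤ 0, not a valid triangle

C = 44.29° (one solution)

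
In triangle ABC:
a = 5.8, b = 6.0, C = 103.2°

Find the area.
Two sides and the included angle (SAS): A = ½·a·b·sin(C) = ½·5.8·6.0·sin(103.2°)
sin(103.2°) ≈ 0.973579
A ≈ ½·34.8·0.973579 = 17.4·0.973579 ≈ 16.9403

Area = 16.94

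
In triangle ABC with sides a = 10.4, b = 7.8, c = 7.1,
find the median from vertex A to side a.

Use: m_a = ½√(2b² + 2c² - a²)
m_a = ½√(2·7.8² + 2·7.1² − 10.4²) = ½√(2·60.84 + 2·50.41 − 108.16) = ½√(121.68 + 100.82 − 108.16) = ½√114.34
√114.34 ≈ 10.693, so m_a ≈ 5.34649

m_a = 5.346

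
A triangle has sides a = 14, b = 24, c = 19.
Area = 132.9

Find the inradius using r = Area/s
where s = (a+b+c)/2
s = (14 + 24 + 19)/2 = 57/2 = 28.5
r = Area/s = 132.9/28.5 ≈ 4.66316

r = 4.663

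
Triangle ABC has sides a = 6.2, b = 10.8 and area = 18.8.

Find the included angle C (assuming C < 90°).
Area = ½·a·b·sin(C)  ⇒  sin(C) = 2·Area/(a·b) = 2·18.8/(6.2·10.8) = 37.6/66.96 ≈ 0.561529
C = arcsin(0.561529) ≈ 34.1616° (taking the acute solution since C < 90°)

C = 34.16°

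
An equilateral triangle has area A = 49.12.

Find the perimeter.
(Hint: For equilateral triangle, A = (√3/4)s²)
A = (√3/4)s²  ⇒  s² = 4A/√3 = 4·49.12/√3 = 196.48/1.73205 ≈ 113.438
s ≈ √113.438 ≈ 10.6507
Perimeter = 3s ≈ 3·10.6507 ≈ 31.9522

Perimeter = 31.95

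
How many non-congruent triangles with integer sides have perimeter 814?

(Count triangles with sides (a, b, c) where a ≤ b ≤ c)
Let a ≤ b ≤ c with a + b + c = 814. The only binding inequality is a + b > c, i.e. 814 − c > c, so c < 814/2; and c ≥ 814/3 since c is the largest side.
So 272 ≤ c ≤ 406. For each c, b runs from ⌈(814 − c)/2⌉ up to c (then a = 814 − b − c satisfies 1 ≤ a ≤ b automatically), giving c − ⌈(814 − c)/2⌉ + 1 choices.
Summing over c: 2 + 3 + 5 + 6 + … + 201 + 203  (135 terms, c = 272, …, 406) = 13804
Check (closed form: nearest integer to p²/48 for even p, (p+3)²/48 for odd p): 814²/48 = 662596/48 ≈ 13804.08 → 13804

13804 triangles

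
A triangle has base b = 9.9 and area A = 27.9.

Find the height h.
A = ½·b·h  ⇒  h = 2A/b = 2·27.9/9.9 = 55.8/9.9 ≈ 5.63636

h = 5.636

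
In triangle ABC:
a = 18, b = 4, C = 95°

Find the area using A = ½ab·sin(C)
A = ½·a·b·sin(C) = ½·18·4·sin(95°)
sin(95°) ≈ 0.996195
A ≈ ½·72·0.996195 = 36·0.996195 ≈ 35.863

Area = 35.86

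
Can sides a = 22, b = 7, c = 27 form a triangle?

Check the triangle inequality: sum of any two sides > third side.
a + b vs c: 22 + 7 = 29 > 27  ✓
a + c vs b: 22 + 27 = 49 > 7  ✓
b + c vs a: 7 + 27 = 34 > 22  ✓

Yes, triangle inequality satisfied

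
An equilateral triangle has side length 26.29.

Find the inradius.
r = Area/s with s the semi-perimeter.
Area = (√3/4)·26.29² = (√3/4)·691.1641 ≈ 0.433013·691.1641 ≈ 299.283
s = 3·26.29/2 = 39.435
r ≈ 299.283/39.435 ≈ 7.58927
(Equivalently r = side/(2√3) = 26.29/3.4641 ≈ 7.58927.)

r = 7.589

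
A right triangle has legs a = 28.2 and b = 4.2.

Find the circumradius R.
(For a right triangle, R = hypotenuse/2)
Hypotenuse c = √(a² + b²) = √(795.24 + 17.64) = √812.88 ≈ 28.5111
R = c/2 ≈ 28.5111/2 ≈ 14.2555

R = 14.26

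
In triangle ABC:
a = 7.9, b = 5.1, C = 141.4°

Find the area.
Two sides and the included angle (SAS): A = ½·a·b·sin(C) = ½·7.9·5.1·sin(141.4°)
sin(141.4°) ≈ 0.62388
A ≈ ½·40.29·0.62388 = 20.145·0.62388 ≈ 12.5681

Area = 12.57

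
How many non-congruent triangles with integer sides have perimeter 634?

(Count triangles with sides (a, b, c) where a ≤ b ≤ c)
Let a ≤ b ≤ c with a + b + c = 634. The only binding inequality is a + b > c, i.e. 634 − c > c, so c < 634/2; and c ≥ 634/3 since c is the largest side.
So 212 ≤ c ≤ 316. For each c, b runs from ⌈(634 − c)/2⌉ up to c (then a = 634 − b − c satisfies 1 ≤ a ≤ b automatically), giving c − ⌈(634 − c)/2⌉ + 1 choices.
Summing over c: 2 + 3 + 5 + 6 + … + 156 + 158  (105 terms, c = 212, …, 316) = 8374
Check (closed form: nearest integer to p²/48 for even p, (p+3)²/48 for odd p): 634²/48 = 401956/48 ≈ 8374.08 → 8374

8374 triangles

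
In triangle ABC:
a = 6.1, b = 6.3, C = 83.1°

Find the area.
Two sides and the included angle (SAS): A = ½·a·b·sin(C) = ½·6.1·6.3·sin(83.1°)
sin(83.1°) ≈ 0.992757
A ≈ ½·38.43·0.992757 = 19.215·0.992757 ≈ 19.0758

Area = 19.08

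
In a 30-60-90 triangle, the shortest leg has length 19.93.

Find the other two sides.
In a 30-60-90 triangle the sides are in ratio 1 : √3 : 2 (short leg : long leg : hypotenuse).
Long leg = 19.93·√3 ≈ 19.93·1.73205 ≈ 34.5198
Hypotenuse = 2·19.93 = 39.86

Long leg = 19.93√3 = 34.52, Hypotenuse = 39.86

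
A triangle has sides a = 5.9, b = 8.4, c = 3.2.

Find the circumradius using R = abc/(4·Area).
First find the area with Heron's formula.
s = (5.9 + 8.4 + 3.2)/2 = 8.75
Area = √(s(s−a)(s−b)(s−c)) = √(8.75·2.85·0.35·5.55) ≈ √48.4411 ≈ 6.95996
abc = 5.9·8.4·3.2 = 158.592
R = abc/(4·Area) ≈ 158.592/(4·6.95996) = 158.592/27.8399 ≈ 5.69658

R = 5.697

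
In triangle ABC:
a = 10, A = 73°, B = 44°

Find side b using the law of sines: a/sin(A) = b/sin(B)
a/sin(A) = b/sin(B)  ⇒  b = a·sin(B)/sin(A) = 10·sin(44°)/sin(73°)
sin(44°) ≈ 0.694658, sin(73°) ≈ 0.956305
b ≈ 10·0.694658/0.956305 ≈ 6.94658/0.956305 ≈ 7.26399

b = 7.264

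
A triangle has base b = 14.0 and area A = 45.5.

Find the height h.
A = ½·b·h  ⇒  h = 2A/b = 2·45.5/14.0 = 91/14.0 ≈ 6.5

h = 6.5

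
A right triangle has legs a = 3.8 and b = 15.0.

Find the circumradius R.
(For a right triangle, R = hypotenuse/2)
Hypotenuse c = √(a² + b²) = √(14.44 + 225) = √239.44 ≈ 15.4738
R = c/2 ≈ 15.4738/2 ≈ 7.73692

R = 7.737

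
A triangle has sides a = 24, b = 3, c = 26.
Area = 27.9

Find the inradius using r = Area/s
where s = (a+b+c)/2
s = (24 + 3 + 26)/2 = 53/2 = 26.5
r = Area/s = 27.9/26.5 ≈ 1.05283

r = 1.053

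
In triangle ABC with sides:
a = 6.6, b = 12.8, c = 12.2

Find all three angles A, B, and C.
Law of cosines for each angle (a² = 43.56, b² = 163.84, c² = 148.84):
cos(A) = (b² + c² − a²)/(2bc) = (163.84 + 148.84 − 43.56)/(2·12.8·12.2) = 269.12/312.32 ≈ 0.86168  ⇒  A ≈ 30.4942°
cos(B) = (a² + c² − b²)/(2ac) = (43.56 + 148.84 − 163.84)/(2·6.6·12.2) = 28.56/161.04 ≈ 0.177347  ⇒  B ≈ 79.7847°
cos(C) = (a² + b² − c²)/(2ab) = (43.56 + 163.84 − 148.84)/(2·6.6·12.8) = 58.56/168.96 ≈ 0.346591  ⇒  C ≈ 69.7211°
Check: A + B + C ≈ 180°

A = 30.49°, B = 79.78°, C = 69.72°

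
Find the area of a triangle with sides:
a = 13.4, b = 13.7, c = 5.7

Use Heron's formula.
s = (13.4 + 13.7 + 5.7)/2 = 32.8/2 = 16.4
s − a = 3, s − b = 2.7, s − c = 10.7
s(s−a)(s−b)(s−c) = 16.4·3·2.7·10.7 ≈ 1421.39
Area = √1421.39 ≈ 37.7013

Area = 37.7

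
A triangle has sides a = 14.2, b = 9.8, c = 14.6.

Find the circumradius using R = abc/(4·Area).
First find the area with Heron's formula.
s = (14.2 + 9.8 + 14.6)/2 = 19.3
Area = √(s(s−a)(s−b)(s−c)) = √(19.3·5.1·9.5·4.7) ≈ √4394.9 ≈ 66.294
abc = 14.2·9.8·14.6 = 2031.736
R = abc/(4·Area) ≈ 2031.736/(4·66.294) = 2031.736/265.176 ≈ 7.66184

R = 7.662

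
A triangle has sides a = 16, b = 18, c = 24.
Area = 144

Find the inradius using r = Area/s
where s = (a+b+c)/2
s = (16 + 18 + 24)/2 = 58/2 = 29
r = Area/s = 144/29 ≈ 4.96552

r = 4.966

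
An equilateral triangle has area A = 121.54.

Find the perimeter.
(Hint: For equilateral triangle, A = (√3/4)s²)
A = (√3/4)s²  ⇒  s² = 4A/√3 = 4·121.54/√3 = 486.16/1.73205 ≈ 280.685
s ≈ √280.685 ≈ 16.7536
Perimeter = 3s ≈ 3·16.7536 ≈ 50.2609

Perimeter = 50.26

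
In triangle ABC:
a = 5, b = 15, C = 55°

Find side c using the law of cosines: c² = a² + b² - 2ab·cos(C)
c² = 5² + 15² − 2·5·15·cos(55°)
cos(55°) ≈ 0.573576
c² ≈ 25 + 225 − 150·(0.573576) ≈ 250 − 86.0365 ≈ 163.964
c ≈ √163.964 ≈ 12.8048

c = 12.8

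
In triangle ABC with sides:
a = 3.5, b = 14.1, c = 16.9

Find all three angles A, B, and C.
Law of cosines for each angle (a² = 12.25, b² = 198.81, c² = 285.61):
cos(A) = (b² + c² − a²)/(2bc) = (198.81 + 285.61 − 12.25)/(2·14.1·16.9) = 472.17/476.58 ≈ 0.990747  ⇒  A ≈ 7.80054°
cos(B) = (a² + c² − b²)/(2ac) = (12.25 + 285.61 − 198.81)/(2·3.5·16.9) = 99.05/118.3 ≈ 0.837278  ⇒  B ≈ 33.1462°
cos(C) = (a² + b² − c²)/(2ab) = (12.25 + 198.81 − 285.61)/(2·3.5·14.1) = -74.55/98.7 ≈ -0.755319  ⇒  C ≈ 139.053°
Check: A + B + C ≈ 180°

A = 7.801°, B = 33.15°, C = 139.1°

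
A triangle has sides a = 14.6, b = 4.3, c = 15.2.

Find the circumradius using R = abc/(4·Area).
First find the area with Heron's formula.
s = (14.6 + 4.3 + 15.2)/2 = 17.05
Area = √(s(s−a)(s−b)(s−c)) = √(17.05·2.45·12.75·1.85) ≈ √985.309 ≈ 31.3896
abc = 14.6·4.3·15.2 = 954.256
R = abc/(4·Area) ≈ 954.256/(4·31.3896) = 954.256/125.559 ≈ 7.60009

R = 7.6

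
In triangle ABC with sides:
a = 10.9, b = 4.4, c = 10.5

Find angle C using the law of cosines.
c² = a² + b² − 2ab·cos(C)  ⇒  cos(C) = (a² + b² − c²)/(2ab)
cos(C) = (10.9² + 4.4² − 10.5²)/(2·10.9·4.4) = (118.81 + 19.36 − 110.25)/95.92 = 27.92/95.92 ≈ 0.291076
C = arccos(0.291076) ≈ 73.0776°

C = 73.08°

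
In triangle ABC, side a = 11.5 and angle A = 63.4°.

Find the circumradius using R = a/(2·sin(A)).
R = a/(2·sin(A)) = 11.5/(2·sin(63.4°))
sin(63.4°) ≈ 0.894154
R ≈ 11.5/(2·0.894154) = 11.5/1.78831 ≈ 6.43066

R = 6.431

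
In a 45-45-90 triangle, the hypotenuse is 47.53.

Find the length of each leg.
In a 45-45-90 triangle hypotenuse = leg·√2, so leg = hypotenuse/√2.
Leg = 47.53/√2 ≈ 47.53/1.41421 ≈ 33.6088

Each leg = 33.61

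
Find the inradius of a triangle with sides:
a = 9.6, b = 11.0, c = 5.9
r = Area/s where s is the semi-perimeter.
s = (9.6 + 11.0 + 5.9)/2 = 26.5/2 = 13.25
Area = √(s(s−a)(s−b)(s−c)) = √(13.25·3.65·2.25·7.35) ≈ √799.795 ≈ 28.2806
r ≈ 28.2806/13.25 ≈ 2.13439

r = 2.134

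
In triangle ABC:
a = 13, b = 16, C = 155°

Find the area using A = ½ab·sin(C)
A = ½·a·b·sin(C) = ½·13·16·sin(155°)
sin(155°) ≈ 0.422618
A ≈ ½·208·0.422618 = 104·0.422618 ≈ 43.9523

Area = 43.95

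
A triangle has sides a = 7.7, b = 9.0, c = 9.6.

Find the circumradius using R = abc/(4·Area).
First find the area with Heron's formula.
s = (7.7 + 9.0 + 9.6)/2 = 13.15
Area = √(s(s−a)(s−b)(s−c)) = √(13.15·5.45·4.15·3.55) ≈ √1055.84 ≈ 32.4937
abc = 7.7·9.0·9.6 = 665.28
R = abc/(4·Area) ≈ 665.28/(4·32.4937) = 665.28/129.975 ≈ 5.11853

R = 5.119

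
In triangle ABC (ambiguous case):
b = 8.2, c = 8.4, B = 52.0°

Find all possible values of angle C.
b/sin(B) = c/sin(C)  ⇒  sin(C) = c·sin(B)/b = 8.4·sin(52.0°)/8.2
sin(52.0°) ≈ 0.788011
sin(C) ≈ 8.4·0.788011/8.2 ≈ 6.61929/8.2 ≈ 0.807231
Candidate 1: C₁ = arcsin(0.807231) ≈ 53.8262°  →  A = 180° − 52.0° − 53.8262° ≈ 74.1738° > 0, valid
Candidate 2: C₂ = 180° − C₁ ≈ 126.174°  →  A = 180° − 52.0° − 126.174° ≈ 1.82622° > 0, valid

C = 53.83° or C = 126.2° (two solutions)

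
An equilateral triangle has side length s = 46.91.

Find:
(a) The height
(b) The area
(a) The height splits the triangle into two 30-60-90 halves: h = s·√3/2 = 46.91·1.73205/2 ≈ 81.2505/2 ≈ 40.6253
(b) Area = (√3/4)·s² = (√3/4)·46.91² = (√3/4)·2200.5481 ≈ 0.433013·2200.5481 ≈ 952.865

Height = 40.63, Area = 952.9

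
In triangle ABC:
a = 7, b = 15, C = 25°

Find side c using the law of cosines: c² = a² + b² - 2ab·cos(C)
c² = 7² + 15² − 2·7·15·cos(25°)
cos(25°) ≈ 0.906308
c² ≈ 49 + 225 − 210·(0.906308) ≈ 274 − 190.325 ≈ 83.6754
c ≈ √83.6754 ≈ 9.14742

c = 9.147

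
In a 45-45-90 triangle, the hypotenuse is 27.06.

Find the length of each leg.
In a 45-45-90 triangle hypotenuse = leg·√2, so leg = hypotenuse/√2.
Leg = 27.06/√2 ≈ 27.06/1.41421 ≈ 19.1343

Each leg = 19.13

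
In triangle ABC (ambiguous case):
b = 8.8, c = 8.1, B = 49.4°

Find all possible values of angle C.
b/sin(B) = c/sin(C)  ⇒  sin(C) = c·sin(B)/b = 8.1·sin(49.4°)/8.8
sin(49.4°) ≈ 0.759271
sin(C) ≈ 8.1·0.759271/8.8 ≈ 6.1501/8.8 ≈ 0.698875
Candidate 1: C₁ = arcsin(0.698875) ≈ 44.3368°  →  A = 180° − 49.4° − 44.3368° ≈ 86.2632° > 0, valid
Candidate 2: C₂ = 180° − C₁ ≈ 135.663°  →  A = 180° − 49.4° − 135.663° ≈ -5.0632° ≤ 0, not a valid triangle

C = 44.34° (one solution)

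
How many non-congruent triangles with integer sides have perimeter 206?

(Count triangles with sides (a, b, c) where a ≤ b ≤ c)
Let a ≤ b ≤ c with a + b + c = 206. The only binding inequality is a + b > c, i.e. 206 − c > c, so c < 206/2; and c ≥ 206/3 since c is the largest side.
So 69 ≤ c ≤ 102. For each c, b runs from ⌈(206 − c)/2⌉ up to c (then a = 206 − b − c satisfies 1 ≤ a ≤ b automatically), giving c − ⌈(206 − c)/2⌉ + 1 choices.
Summing over c: 1 + 3 + 4 + 6 + … + 49 + 51  (34 terms, c = 69, …, 102) = 884
Check (closed form: nearest integer to p²/48 for even p, (p+3)²/48 for odd p): 206²/48 = 42436/48 ≈ 884.08 → 884

884 triangles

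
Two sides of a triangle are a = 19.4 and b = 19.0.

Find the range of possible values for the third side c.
Triangle inequality: |a − b| < c < a + b
|a − b| = |19.4 − 19.0| = 0.4
a + b = 19.4 + 19.0 = 38.4

0.4 < c < 38.4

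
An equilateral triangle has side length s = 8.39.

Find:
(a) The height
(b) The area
(a) The height splits the triangle into two 30-60-90 halves: h = s·√3/2 = 8.39·1.73205/2 ≈ 14.5319/2 ≈ 7.26595
(b) Area = (√3/4)·s² = (√3/4)·8.39² = (√3/4)·70.3921 ≈ 0.433013·70.3921 ≈ 30.4807

Height = 7.266, Area = 30.48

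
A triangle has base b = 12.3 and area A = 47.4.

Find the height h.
A = ½·b·h  ⇒  h = 2A/b = 2·47.4/12.3 = 94.8/12.3 ≈ 7.70732

h = 7.707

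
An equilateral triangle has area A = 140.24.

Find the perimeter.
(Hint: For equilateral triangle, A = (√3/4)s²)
A = (√3/4)s²  ⇒  s² = 4A/√3 = 4·140.24/√3 = 560.96/1.73205 ≈ 323.87
s ≈ √323.87 ≈ 17.9964
Perimeter = 3s ≈ 3·17.9964 ≈ 53.9892

Perimeter = 53.99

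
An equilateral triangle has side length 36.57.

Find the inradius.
r = Area/s with s the semi-perimeter.
Area = (√3/4)·36.57² = (√3/4)·1337.3649 ≈ 0.433013·1337.3649 ≈ 579.096
s = 3·36.57/2 = 54.855
r ≈ 579.096/54.855 ≈ 10.5568
(Equivalently r = side/(2√3) = 36.57/3.4641 ≈ 10.5568.)

r = 10.56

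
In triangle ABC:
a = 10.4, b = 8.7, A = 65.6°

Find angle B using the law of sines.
a/sin(A) = b/sin(B)  ⇒  sin(B) = b·sin(A)/a = 8.7·sin(65.6°)/10.4
sin(65.6°) ≈ 0.910684
sin(B) ≈ 8.7·0.910684/10.4 ≈ 7.92295/10.4 ≈ 0.761822
B = arcsin(0.761822) ≈ 49.6251°
(Since b ≤ a we need B ≤ A, so the obtuse alternative 180° − 49.6251° ≈ 130.375° is rejected.)

B = 49.63°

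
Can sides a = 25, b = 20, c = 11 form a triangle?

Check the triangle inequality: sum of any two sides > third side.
a + b vs c: 25 + 20 = 45 > 11  ✓
a + c vs b: 25 + 11 = 36 > 20  ✓
b + c vs a: 20 + 11 = 31 > 25  ✓

Yes, triangle inequality satisfied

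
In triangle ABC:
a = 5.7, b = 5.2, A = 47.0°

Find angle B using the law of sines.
a/sin(A) = b/sin(B)  ⇒  sin(B) = b·sin(A)/a = 5.2·sin(47.0°)/5.7
sin(47.0°) ≈ 0.731354
sin(B) ≈ 5.2·0.731354/5.7 ≈ 3.80304/5.7 ≈ 0.6672
B = arcsin(0.6672) ≈ 41.8513°
(Since b ≤ a we need B ≤ A, so the obtuse alternative 180° − 41.8513° ≈ 138.149° is rejected.)

B = 41.85°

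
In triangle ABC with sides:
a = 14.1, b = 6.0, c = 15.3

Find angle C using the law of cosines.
c² = a² + b² − 2ab·cos(C)  ⇒  cos(C) = (a² + b² − c²)/(2ab)
cos(C) = (14.1² + 6.0² − 15.3²)/(2·14.1·6.0) = (198.81 + 36 − 234.09)/169.2 = 0.72/169.2 ≈ 0.00425532
C = arccos(0.00425532) ≈ 89.7562°

C = 89.76°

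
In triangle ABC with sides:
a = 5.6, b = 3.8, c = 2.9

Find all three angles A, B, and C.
Law of cosines for each angle (a² = 31.36, b² = 14.44, c² = 8.41):
cos(A) = (b² + c² − a²)/(2bc) = (14.44 + 8.41 − 31.36)/(2·3.8·2.9) = -8.51/22.04 ≈ -0.386116  ⇒  A ≈ 112.713°
cos(B) = (a² + c² − b²)/(2ac) = (31.36 + 8.41 − 14.44)/(2·5.6·2.9) = 25.33/32.48 ≈ 0.779865  ⇒  B ≈ 38.7518°
cos(C) = (a² + b² − c²)/(2ab) = (31.36 + 14.44 − 8.41)/(2·5.6·3.8) = 37.39/42.56 ≈ 0.878524  ⇒  C ≈ 28.5351°
Check: A + B + C ≈ 180°

A = 112.7°, B = 38.75°, C = 28.54°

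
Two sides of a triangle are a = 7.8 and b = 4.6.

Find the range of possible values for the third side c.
Triangle inequality: |a − b| < c < a + b
|a − b| = |7.8 − 4.6| = 3.2
a + b = 7.8 + 4.6 = 12.4

3.2 < c < 12.4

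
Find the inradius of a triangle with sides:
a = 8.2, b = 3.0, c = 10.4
r = Area/s where s is the semi-perimeter.
s = (8.2 + 3.0 + 10.4)/2 = 21.6/2 = 10.8
Area = √(s(s−a)(s−b)(s−c)) = √(10.8·2.6·7.8·0.4) ≈ √87.6096 ≈ 9.36
r ≈ 9.36/10.8 ≈ 0.866667

r = 0.8667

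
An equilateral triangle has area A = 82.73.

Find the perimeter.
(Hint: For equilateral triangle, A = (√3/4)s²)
A = (√3/4)s²  ⇒  s² = 4A/√3 = 4·82.73/√3 = 330.92/1.73205 ≈ 191.057
s ≈ √191.057 ≈ 13.8223
Perimeter = 3s ≈ 3·13.8223 ≈ 41.467

Perimeter = 41.47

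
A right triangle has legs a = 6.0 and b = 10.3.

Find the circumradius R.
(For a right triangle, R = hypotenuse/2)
Hypotenuse c = √(a² + b²) = √(36 + 106.09) = √142.09 ≈ 11.9202
R = c/2 ≈ 11.9202/2 ≈ 5.96008

R = 5.96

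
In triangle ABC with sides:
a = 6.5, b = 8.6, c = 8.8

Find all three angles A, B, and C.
Law of cosines for each angle (a² = 42.25, b² = 73.96, c² = 77.44):
cos(A) = (b² + c² − a²)/(2bc) = (73.96 + 77.44 − 42.25)/(2·8.6·8.8) = 109.15/151.36 ≈ 0.721128  ⇒  A ≈ 43.8523°
cos(B) = (a² + c² − b²)/(2ac) = (42.25 + 77.44 − 73.96)/(2·6.5·8.8) = 45.73/114.4 ≈ 0.399738  ⇒  B ≈ 66.4382°
cos(C) = (a² + b² − c²)/(2ab) = (42.25 + 73.96 − 77.44)/(2·6.5·8.6) = 38.77/111.8 ≈ 0.34678  ⇒  C ≈ 69.7095°
Check: A + B + C ≈ 180°

A = 43.85°, B = 66.44°, C = 69.71°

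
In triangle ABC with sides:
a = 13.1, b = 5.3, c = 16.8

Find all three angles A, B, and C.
Law of cosines for each angle (a² = 171.61, b² = 28.09, c² = 282.24):
cos(A) = (b² + c² − a²)/(2bc) = (28.09 + 282.24 − 171.61)/(2·5.3·16.8) = 138.72/178.08 ≈ 0.778976  ⇒  A ≈ 38.8331°
cos(B) = (a² + c² − b²)/(2ac) = (171.61 + 282.24 − 28.09)/(2·13.1·16.8) = 425.76/440.16 ≈ 0.967285  ⇒  B ≈ 14.6962°
cos(C) = (a² + b² − c²)/(2ab) = (171.61 + 28.09 − 282.24)/(2·13.1·5.3) = -82.54/138.86 ≈ -0.594412  ⇒  C ≈ 126.471°
Check: A + B + C ≈ 180°

A = 38.83°, B = 14.7°, C = 126.5°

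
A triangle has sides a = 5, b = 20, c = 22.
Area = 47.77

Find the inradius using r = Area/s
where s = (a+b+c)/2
s = (5 + 20 + 22)/2 = 47/2 = 23.5
r = Area/s = 47.77/23.5 ≈ 2.03277

r = 2.033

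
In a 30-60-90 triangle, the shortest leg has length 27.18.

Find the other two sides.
In a 30-60-90 triangle the sides are in ratio 1 : √3 : 2 (short leg : long leg : hypotenuse).
Long leg = 27.18·√3 ≈ 27.18·1.73205 ≈ 47.0771
Hypotenuse = 2·27.18 = 54.36

Long leg = 27.18√3 = 47.08, Hypotenuse = 54.36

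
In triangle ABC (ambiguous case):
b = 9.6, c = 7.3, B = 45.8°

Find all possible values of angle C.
b/sin(B) = c/sin(C)  ⇒  sin(C) = c·sin(B)/b = 7.3·sin(45.8°)/9.6
sin(45.8°) ≈ 0.716911
sin(C) ≈ 7.3·0.716911/9.6 ≈ 5.23345/9.6 ≈ 0.545151
Candidate 1: C₁ = arcsin(0.545151) ≈ 33.035°  →  A = 180° − 45.8° − 33.035° ≈ 101.165° > 0, valid
Candidate 2: C₂ = 180° − C₁ ≈ 146.965°  →  A = 180° − 45.8° − 146.965° ≈ -12.765° ≤ 0, not a valid triangle

C = 33.03° (one solution)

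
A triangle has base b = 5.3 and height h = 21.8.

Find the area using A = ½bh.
A = ½·b·h = ½·5.3·21.8 = ½·115.54 = 57.77

Area = 57.77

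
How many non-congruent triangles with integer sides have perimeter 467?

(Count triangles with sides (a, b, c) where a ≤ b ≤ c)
Let a ≤ b ≤ c with a + b + c = 467. The only binding inequality is a + b > c, i.e. 467 − c > c, so c < 467/2; and c ≥ 467/3 since c is the largest side.
So 156 ≤ c ≤ 233. For each c, b runs from ⌈(467 − c)/2⌉ up to c (then a = 467 − b − c satisfies 1 ≤ a ≤ b automatically), giving c − ⌈(467 − c)/2⌉ + 1 choices.
Summing over c: 1 + 3 + 4 + 6 + … + 115 + 117  (78 terms, c = 156, …, 233) = 4602
Check (closed form: nearest integer to p²/48 for even p, (p+3)²/48 for odd p): (467+3)²/48 = 470²/48 = 220900/48 ≈ 4602.08 → 4602

4602 triangles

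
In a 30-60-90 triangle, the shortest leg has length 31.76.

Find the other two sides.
In a 30-60-90 triangle the sides are in ratio 1 : √3 : 2 (short leg : long leg : hypotenuse).
Long leg = 31.76·√3 ≈ 31.76·1.73205 ≈ 55.0099
Hypotenuse = 2·31.76 = 63.52

Long leg = 31.76√3 = 55.01, Hypotenuse = 63.52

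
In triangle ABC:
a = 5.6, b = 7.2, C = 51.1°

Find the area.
Two sides and the included angle (SAS): A = ½·a·b·sin(C) = ½·5.6·7.2·sin(51.1°)
sin(51.1°) ≈ 0.778243
A ≈ ½·40.32·0.778243 = 20.16·0.778243 ≈ 15.6894

Area = 15.69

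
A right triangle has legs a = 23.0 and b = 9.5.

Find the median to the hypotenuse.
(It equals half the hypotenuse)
Hypotenuse c = √(a² + b²) = √(529 + 90.25) = √619.25 ≈ 24.8847
Median to hypotenuse = c/2 ≈ 24.8847/2 ≈ 12.4424

Median = 12.44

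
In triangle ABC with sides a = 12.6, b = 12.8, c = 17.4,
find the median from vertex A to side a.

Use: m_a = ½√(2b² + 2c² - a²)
m_a = ½√(2·12.8² + 2·17.4² − 12.6²) = ½√(2·163.84 + 2·302.76 − 158.76) = ½√(327.68 + 605.52 − 158.76) = ½√774.44
√774.44 ≈ 27.8288, so m_a ≈ 13.9144

m_a = 13.91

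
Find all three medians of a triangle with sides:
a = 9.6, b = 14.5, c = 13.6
Median formula: m_a = ½√(2b² + 2c² − a²) (and cyclically). a² = 92.16, b² = 210.25, c² = 184.96.
m_a = ½√(2·210.25 + 2·184.96 − 92.16) = ½√698.26 ≈ ½·26.4246 ≈ 13.2123
m_b = ½√(2·92.16 + 2·184.96 − 210.25) = ½√343.99 ≈ ½·18.547 ≈ 9.27348
m_c = ½√(2·92.16 + 2·210.25 − 184.96) = ½√419.86 ≈ ½·20.4905 ≈ 10.2452

m_a = 13.21, m_b = 9.273, m_c = 10.25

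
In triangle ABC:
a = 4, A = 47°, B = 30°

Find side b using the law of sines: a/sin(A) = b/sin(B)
a/sin(A) = b/sin(B)  ⇒  b = a·sin(B)/sin(A) = 4·sin(30°)/sin(47°)
sin(30°) ≈ 0.5, sin(47°) ≈ 0.731354
b ≈ 4·0.5/0.731354 ≈ 2/0.731354 ≈ 2.73465

b = 2.735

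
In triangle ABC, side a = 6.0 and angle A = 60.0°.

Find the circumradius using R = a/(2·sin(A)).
R = a/(2·sin(A)) = 6.0/(2·sin(60.0°))
sin(60.0°) ≈ 0.866025
R ≈ 6.0/(2·0.866025) = 6.0/1.73205 ≈ 3.4641

R = 3.464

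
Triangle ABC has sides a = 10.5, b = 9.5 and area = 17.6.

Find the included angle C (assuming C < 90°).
Area = ½·a·b·sin(C)  ⇒  sin(C) = 2·Area/(a·b) = 2·17.6/(10.5·9.5) = 35.2/99.75 ≈ 0.352882
C = arcsin(0.352882) ≈ 20.6637° (taking the acute solution since C < 90°)

C = 20.66°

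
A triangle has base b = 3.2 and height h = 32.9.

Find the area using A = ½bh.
A = ½·b·h = ½·3.2·32.9 = ½·105.28 = 52.64

Area = 52.64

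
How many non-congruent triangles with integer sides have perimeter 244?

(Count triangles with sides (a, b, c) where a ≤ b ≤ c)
Let a ≤ b ≤ c with a + b + c = 244. The only binding inequality is a + b > c, i.e. 244 − c > c, so c < 244/2; and c ≥ 244/3 since c is the largest side.
So 82 ≤ c ≤ 121. For each c, b runs from ⌈(244 − c)/2⌉ up to c (then a = 244 − b − c satisfies 1 ≤ a ≤ b automatically), giving c − ⌈(244 − c)/2⌉ + 1 choices.
Summing over c: 2 + 3 + 5 + 6 + … + 59 + 60  (40 terms, c = 82, …, 121) = 1240
Check (closed form: nearest integer to p²/48 for even p, (p+3)²/48 for odd p): 244²/48 = 59536/48 ≈ 1240.33 → 1240

1240 triangles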